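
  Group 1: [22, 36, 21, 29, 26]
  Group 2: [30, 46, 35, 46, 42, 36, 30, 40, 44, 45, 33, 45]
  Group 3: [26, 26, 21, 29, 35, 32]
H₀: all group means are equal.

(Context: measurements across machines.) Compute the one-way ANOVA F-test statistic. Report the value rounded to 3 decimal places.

test statistic = 11.526

Group means [26.80, 39.33, 28.17], grand mean 33.696
SSB = Σnᵢ(x̄ᵢ−x̄)² = 802.570; SSW = ΣΣ(x−x̄ᵢ)² = 696.300
MSB = 802.570/2 = 401.2848; MSW = 696.300/20 = 34.8150
F = MSB/MSW = 11.5262
df = (2, 20)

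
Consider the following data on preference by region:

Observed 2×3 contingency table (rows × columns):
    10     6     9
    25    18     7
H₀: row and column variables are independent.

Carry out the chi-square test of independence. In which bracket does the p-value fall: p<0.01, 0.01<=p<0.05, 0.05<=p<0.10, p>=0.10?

p-value bracket: 0.05<=p<0.10

Row totals [25, 50], col totals [35, 24, 16], n=75
χ² = (10−11.67)²/11.67 + (6−8.00)²/8.00 + (9−5.33)²/5.33 + (25−23.33)²/23.33 + (18−16.00)²/16.00 + (7−10.67)²/10.67 = 4.8884
df = 2
p-value (upper-tail) = 0.08680
→ bracket: 0.05<=p<0.10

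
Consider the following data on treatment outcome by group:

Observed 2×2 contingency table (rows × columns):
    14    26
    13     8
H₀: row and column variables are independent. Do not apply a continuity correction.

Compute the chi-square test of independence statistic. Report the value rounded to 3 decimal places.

test statistic = 4.040

Row totals [40, 21], col totals [27, 34], n=61
χ² = (14−17.70)²/17.70 + (26−22.30)²/22.30 + (13−9.30)²/9.30 + (8−11.70)²/11.70 = 4.0404
df = 1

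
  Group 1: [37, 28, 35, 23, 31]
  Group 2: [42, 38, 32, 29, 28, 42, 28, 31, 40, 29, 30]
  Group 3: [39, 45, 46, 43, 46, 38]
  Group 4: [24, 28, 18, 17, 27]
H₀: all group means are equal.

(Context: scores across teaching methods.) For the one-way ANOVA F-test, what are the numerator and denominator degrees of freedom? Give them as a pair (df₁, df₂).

k = 4 groups, N = 27 total
df = (k−1, N−k) = (4−1, 27−4) = (3, 23)

degrees of freedom = [3, 23]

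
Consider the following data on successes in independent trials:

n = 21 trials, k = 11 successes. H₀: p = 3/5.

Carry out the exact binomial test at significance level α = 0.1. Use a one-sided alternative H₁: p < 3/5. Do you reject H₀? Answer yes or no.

reject H₀: no

Exact binomial: n=21, k=11, p₀=3/5=0.6000
P(X≤11) from Σ C(n,i)·p₀^i·(1−p₀)^(n−i)
p-value (one-sided, H₁ less) = 0.30856
At α=0.1: p ≥ α → fail to reject H₀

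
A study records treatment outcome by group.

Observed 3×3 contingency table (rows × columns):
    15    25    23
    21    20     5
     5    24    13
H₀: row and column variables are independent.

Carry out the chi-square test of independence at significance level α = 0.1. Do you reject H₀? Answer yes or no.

reject H₀: yes

Row totals [63, 46, 42], col totals [41, 69, 41], n=151
χ² = (15−17.11)²/17.11 + (25−28.79)²/28.79 + (23−17.11)²/17.11 + (21−12.49)²/12.49 + (20−21.02)²/21.02 + (5−12.49)²/12.49 + (5−11.40)²/11.40 + (24−19.19)²/19.19 + (13−11.40)²/11.40 = 18.1519
df = 4
p-value (upper-tail) = 0.00115
At α=0.1: p < α → reject H₀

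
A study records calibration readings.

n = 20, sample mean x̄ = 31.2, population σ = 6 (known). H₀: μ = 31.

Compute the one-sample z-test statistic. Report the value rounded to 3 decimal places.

test statistic = 0.149

SE = σ/√n = 6/√20 = 1.3416
z = (x̄−μ₀)/SE = (31.2−31)/1.3416 = 0.1491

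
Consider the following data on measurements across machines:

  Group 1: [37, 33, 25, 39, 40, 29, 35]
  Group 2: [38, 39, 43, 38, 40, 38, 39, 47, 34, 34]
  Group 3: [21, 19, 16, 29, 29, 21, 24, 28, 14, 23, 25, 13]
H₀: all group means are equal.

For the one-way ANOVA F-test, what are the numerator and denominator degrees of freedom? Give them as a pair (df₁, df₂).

k = 3 groups, N = 29 total
df = (k−1, N−k) = (3−1, 29−3) = (2, 26)

degrees of freedom = [2, 26]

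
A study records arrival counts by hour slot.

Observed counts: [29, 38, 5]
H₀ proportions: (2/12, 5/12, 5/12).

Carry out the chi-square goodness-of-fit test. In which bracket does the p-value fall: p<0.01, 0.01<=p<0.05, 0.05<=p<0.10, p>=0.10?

p-value bracket: p<0.01

n = 72; E_i = n·p_i = [12.00, 30.00, 30.00]
χ² = (29−12.00)²/12.00 + (38−30.00)²/30.00 + (5−30.00)²/30.00 = 47.0500
df = 2
p-value (upper-tail) = 0.00000
→ bracket: p<0.01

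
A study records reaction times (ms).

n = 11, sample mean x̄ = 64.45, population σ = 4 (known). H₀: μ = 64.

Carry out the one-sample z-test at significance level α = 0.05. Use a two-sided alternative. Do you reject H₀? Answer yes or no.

SE = σ/√n = 4/√11 = 1.2060
z = (x̄−μ₀)/SE = (64.45−64)/1.2060 = 0.3731
p-value (two-sided) = 0.70906
At α=0.05: p ≥ α → fail to reject H₀

reject H₀: no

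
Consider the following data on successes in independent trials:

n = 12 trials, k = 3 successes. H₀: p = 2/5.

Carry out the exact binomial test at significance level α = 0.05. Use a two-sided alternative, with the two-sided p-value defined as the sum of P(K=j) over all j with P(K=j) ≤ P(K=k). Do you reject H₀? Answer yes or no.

Exact binomial: n=12, k=3, p₀=2/5=0.4000
P(X=j) = C(n,j)·p₀^j·(1−p₀)^(n−j); p = Σ P(X=j) over j with P(X=j) ≤ P(X=3)
p-value (two-sided) = 0.38355
At α=0.05: p ≥ α → fail to reject H₀

reject H₀: no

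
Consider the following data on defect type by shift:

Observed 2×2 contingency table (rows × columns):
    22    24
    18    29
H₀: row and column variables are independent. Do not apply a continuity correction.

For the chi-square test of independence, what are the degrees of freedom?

degrees of freedom = 1

df = (r−1)(c−1) = (2−1)·(2−1) = 1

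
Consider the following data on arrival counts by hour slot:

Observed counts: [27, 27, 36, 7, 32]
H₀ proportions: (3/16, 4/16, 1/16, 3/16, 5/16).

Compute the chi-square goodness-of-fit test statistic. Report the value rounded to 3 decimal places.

test statistic = 111.916

n = 129; E_i = n·p_i = [24.19, 32.25, 8.06, 24.19, 40.31]
χ² = (27−24.19)²/24.19 + (27−32.25)²/32.25 + (36−8.06)²/8.06 + (7−24.19)²/24.19 + (32−40.31)²/40.31 = 111.9158
df = 4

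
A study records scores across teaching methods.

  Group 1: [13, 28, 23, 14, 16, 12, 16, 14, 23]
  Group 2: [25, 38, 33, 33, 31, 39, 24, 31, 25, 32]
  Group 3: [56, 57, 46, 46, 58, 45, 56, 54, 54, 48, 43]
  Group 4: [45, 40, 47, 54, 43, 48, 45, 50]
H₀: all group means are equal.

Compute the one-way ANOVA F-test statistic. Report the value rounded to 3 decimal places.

test statistic = 80.603

Group means [17.67, 31.10, 51.18, 46.50], grand mean 36.974
SSB = Σnᵢ(x̄ᵢ−x̄)² = 6646.437; SSW = ΣΣ(x−x̄ᵢ)² = 934.536
MSB = 6646.437/3 = 2215.4791; MSW = 934.536/34 = 27.4864
F = MSB/MSW = 80.6028
df = (3, 34)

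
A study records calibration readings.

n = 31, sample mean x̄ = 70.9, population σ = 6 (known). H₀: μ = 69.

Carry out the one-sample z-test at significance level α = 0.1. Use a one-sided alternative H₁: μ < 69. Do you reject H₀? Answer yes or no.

SE = σ/√n = 6/√31 = 1.0776
z = (x̄−μ₀)/SE = (70.9−69)/1.0776 = 1.7631
p-value (one-sided, H₁ less) = 0.96106
At α=0.1: p ≥ α → fail to reject H₀

reject H₀: no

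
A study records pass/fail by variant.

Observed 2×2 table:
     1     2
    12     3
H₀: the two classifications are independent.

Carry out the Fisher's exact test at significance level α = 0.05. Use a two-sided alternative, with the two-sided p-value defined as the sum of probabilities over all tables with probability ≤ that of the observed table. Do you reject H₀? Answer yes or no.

Margins: r₁=3, r₂=15, c₁=13, c₂=5, n=18
p_obs = C(3,1)·C(15,12)/C(18,13); sum pmf over tables with pmf ≤ p_obs
p-value (two-sided) = 0.17157
At α=0.05: p ≥ α → fail to reject H₀

reject H₀: no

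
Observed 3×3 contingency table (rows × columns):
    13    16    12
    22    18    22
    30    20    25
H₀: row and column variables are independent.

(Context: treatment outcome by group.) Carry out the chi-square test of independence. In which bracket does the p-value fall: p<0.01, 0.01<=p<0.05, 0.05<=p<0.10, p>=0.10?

Row totals [41, 62, 75], col totals [65, 54, 59], n=178
χ² = (13−14.97)²/14.97 + (16−12.44)²/12.44 + (12−13.59)²/13.59 + (22−22.64)²/22.64 + (18−18.81)²/18.81 + (22−20.55)²/20.55 + (30−27.39)²/27.39 + (20−22.75)²/22.75 + (25−24.86)²/24.86 = 2.2038
df = 4
p-value (upper-tail) = 0.69833
→ bracket: p>=0.10

p-value bracket: p>=0.10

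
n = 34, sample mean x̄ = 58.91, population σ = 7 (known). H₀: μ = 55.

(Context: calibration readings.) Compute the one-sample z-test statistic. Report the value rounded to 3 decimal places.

SE = σ/√n = 7/√34 = 1.2005
z = (x̄−μ₀)/SE = (58.91−55)/1.2005 = 3.2570

test statistic = 3.257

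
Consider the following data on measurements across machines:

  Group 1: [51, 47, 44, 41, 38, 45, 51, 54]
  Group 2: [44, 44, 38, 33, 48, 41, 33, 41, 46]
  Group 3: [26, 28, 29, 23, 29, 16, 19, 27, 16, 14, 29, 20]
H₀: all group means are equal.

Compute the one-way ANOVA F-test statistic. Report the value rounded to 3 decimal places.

test statistic = 50.050

Group means [46.38, 40.89, 23.00], grand mean 35.000
SSB = Σnᵢ(x̄ᵢ−x̄)² = 3075.236; SSW = ΣΣ(x−x̄ᵢ)² = 798.764
MSB = 3075.236/2 = 1537.6181; MSW = 798.764/26 = 30.7217
F = MSB/MSW = 50.0499
df = (2, 26)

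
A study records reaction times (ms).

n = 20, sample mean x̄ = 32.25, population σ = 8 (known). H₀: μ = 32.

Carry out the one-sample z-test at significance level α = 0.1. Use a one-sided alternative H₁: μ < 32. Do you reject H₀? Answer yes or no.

SE = σ/√n = 8/√20 = 1.7889
z = (x̄−μ₀)/SE = (32.25−32)/1.7889 = 0.1398
p-value (one-sided, H₁ less) = 0.55557
At α=0.1: p ≥ α → fail to reject H₀

reject H₀: no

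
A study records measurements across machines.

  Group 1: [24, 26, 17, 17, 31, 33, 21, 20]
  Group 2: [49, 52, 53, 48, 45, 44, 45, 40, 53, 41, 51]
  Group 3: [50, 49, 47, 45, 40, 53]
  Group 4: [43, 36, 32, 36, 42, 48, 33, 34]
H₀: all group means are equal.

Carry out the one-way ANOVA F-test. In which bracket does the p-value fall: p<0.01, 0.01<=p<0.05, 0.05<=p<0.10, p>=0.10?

Group means [23.62, 47.36, 47.33, 38.00], grand mean 39.333
SSB = Σnᵢ(x̄ᵢ−x̄)² = 3081.580; SSW = ΣΣ(x−x̄ᵢ)² = 801.754
MSB = 3081.580/3 = 1027.1932; MSW = 801.754/29 = 27.6467
F = MSB/MSW = 37.1543
df = (3, 29)
p-value (upper-tail) = 0.00000
→ bracket: p<0.01

p-value bracket: p<0.01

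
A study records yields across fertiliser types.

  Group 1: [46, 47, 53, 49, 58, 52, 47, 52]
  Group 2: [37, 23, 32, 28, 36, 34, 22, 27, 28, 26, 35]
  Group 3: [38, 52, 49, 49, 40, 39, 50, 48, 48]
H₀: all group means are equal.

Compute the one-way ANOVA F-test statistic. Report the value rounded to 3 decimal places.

test statistic = 46.879

Group means [50.50, 29.82, 45.89], grand mean 40.893
SSB = Σnᵢ(x̄ᵢ−x̄)² = 2312.153; SSW = ΣΣ(x−x̄ᵢ)² = 616.525
MSB = 2312.153/2 = 1156.0767; MSW = 616.525/25 = 24.6610
F = MSB/MSW = 46.8787
df = (2, 25)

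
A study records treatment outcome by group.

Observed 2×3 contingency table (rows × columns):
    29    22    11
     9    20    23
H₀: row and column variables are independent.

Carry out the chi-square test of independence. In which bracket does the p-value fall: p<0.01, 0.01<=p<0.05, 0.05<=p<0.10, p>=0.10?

p-value bracket: p<0.01

Row totals [62, 52], col totals [38, 42, 34], n=114
χ² = (29−20.67)²/20.67 + (22−22.84)²/22.84 + (11−18.49)²/18.49 + (9−17.33)²/17.33 + (20−19.16)²/19.16 + (23−15.51)²/15.51 = 14.0881
df = 2
p-value (upper-tail) = 0.00087
→ bracket: p<0.01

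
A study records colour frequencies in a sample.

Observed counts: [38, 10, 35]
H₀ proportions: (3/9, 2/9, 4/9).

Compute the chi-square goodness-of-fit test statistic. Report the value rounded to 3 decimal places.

n = 83; E_i = n·p_i = [27.67, 18.44, 36.89]
χ² = (38−27.67)²/27.67 + (10−18.44)²/18.44 + (35−36.89)²/36.89 = 7.8223
df = 2

test statistic = 7.822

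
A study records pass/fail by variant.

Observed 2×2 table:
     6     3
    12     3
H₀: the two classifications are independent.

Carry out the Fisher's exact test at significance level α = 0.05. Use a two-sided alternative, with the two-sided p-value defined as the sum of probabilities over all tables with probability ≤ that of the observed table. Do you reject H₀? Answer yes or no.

Margins: r₁=9, r₂=15, c₁=18, c₂=6, n=24
p_obs = C(9,6)·C(15,12)/C(24,18); sum pmf over tables with pmf ≤ p_obs
p-value (two-sided) = 0.63491
At α=0.05: p ≥ α → fail to reject H₀

reject H₀: no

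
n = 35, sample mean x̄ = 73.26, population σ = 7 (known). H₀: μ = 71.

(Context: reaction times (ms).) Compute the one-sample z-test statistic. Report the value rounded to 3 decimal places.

SE = σ/√n = 7/√35 = 1.1832
z = (x̄−μ₀)/SE = (73.26−71)/1.1832 = 1.9100

test statistic = 1.910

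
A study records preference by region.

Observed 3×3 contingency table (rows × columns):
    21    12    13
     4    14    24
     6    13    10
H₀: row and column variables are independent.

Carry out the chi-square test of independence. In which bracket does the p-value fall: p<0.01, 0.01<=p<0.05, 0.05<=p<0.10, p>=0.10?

Row totals [46, 42, 29], col totals [31, 39, 47], n=117
χ² = (21−12.19)²/12.19 + (12−15.33)²/15.33 + (13−18.48)²/18.48 + (4−11.13)²/11.13 + (14−14.00)²/14.00 + (24−16.87)²/16.87 + (6−7.68)²/7.68 + (13−9.67)²/9.67 + (10−11.65)²/11.65 = 18.0496
df = 4
p-value (upper-tail) = 0.00121
→ bracket: p<0.01

p-value bracket: p<0.01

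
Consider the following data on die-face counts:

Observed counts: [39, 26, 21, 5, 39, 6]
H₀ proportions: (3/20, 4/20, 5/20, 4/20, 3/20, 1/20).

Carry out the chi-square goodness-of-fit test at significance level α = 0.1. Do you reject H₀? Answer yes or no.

n = 136; E_i = n·p_i = [20.40, 27.20, 34.00, 27.20, 20.40, 6.80]
χ² = (39−20.40)²/20.40 + (26−27.20)²/27.20 + (21−34.00)²/34.00 + (5−27.20)²/27.20 + (39−20.40)²/20.40 + (6−6.80)²/6.80 = 57.1544
df = 5
p-value (upper-tail) = 0.00000
At α=0.1: p < α → reject H₀

reject H₀: yes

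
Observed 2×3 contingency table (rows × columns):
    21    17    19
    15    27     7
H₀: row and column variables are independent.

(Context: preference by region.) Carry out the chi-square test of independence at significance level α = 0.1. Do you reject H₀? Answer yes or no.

reject H₀: yes

Row totals [57, 49], col totals [36, 44, 26], n=106
χ² = (21−19.36)²/19.36 + (17−23.66)²/23.66 + (19−13.98)²/13.98 + (15−16.64)²/16.64 + (27−20.34)²/20.34 + (7−12.02)²/12.02 = 8.2544
df = 2
p-value (upper-tail) = 0.01613
At α=0.1: p < α → reject H₀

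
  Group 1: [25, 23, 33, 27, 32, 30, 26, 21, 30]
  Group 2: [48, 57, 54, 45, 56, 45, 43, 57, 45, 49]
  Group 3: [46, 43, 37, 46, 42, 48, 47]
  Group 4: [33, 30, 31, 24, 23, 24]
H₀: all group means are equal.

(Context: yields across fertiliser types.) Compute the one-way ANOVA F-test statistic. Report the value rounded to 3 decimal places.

test statistic = 52.590

Group means [27.44, 49.90, 44.14, 27.50], grand mean 38.125
SSB = Σnᵢ(x̄ᵢ−x̄)² = 3344.021; SSW = ΣΣ(x−x̄ᵢ)² = 593.479
MSB = 3344.021/3 = 1114.6735; MSW = 593.479/28 = 21.1957
F = MSB/MSW = 52.5896
df = (3, 28)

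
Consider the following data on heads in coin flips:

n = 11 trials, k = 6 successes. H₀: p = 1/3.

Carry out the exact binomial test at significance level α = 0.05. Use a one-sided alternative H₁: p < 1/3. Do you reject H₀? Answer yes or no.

Exact binomial: n=11, k=6, p₀=1/3=0.3333
P(X≤6) from Σ C(n,i)·p₀^i·(1−p₀)^(n−i)
p-value (one-sided, H₁ less) = 0.96137
At α=0.05: p ≥ α → fail to reject H₀

reject H₀: no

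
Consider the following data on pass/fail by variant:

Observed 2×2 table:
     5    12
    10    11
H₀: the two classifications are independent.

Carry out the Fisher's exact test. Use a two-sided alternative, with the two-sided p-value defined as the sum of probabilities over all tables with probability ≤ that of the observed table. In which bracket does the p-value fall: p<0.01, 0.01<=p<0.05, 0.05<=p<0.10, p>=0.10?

Margins: r₁=17, r₂=21, c₁=15, c₂=23, n=38
p_obs = C(17,5)·C(21,10)/C(38,15); sum pmf over tables with pmf ≤ p_obs
p-value (two-sided) = 0.32637
→ bracket: p>=0.10

p-value bracket: p>=0.10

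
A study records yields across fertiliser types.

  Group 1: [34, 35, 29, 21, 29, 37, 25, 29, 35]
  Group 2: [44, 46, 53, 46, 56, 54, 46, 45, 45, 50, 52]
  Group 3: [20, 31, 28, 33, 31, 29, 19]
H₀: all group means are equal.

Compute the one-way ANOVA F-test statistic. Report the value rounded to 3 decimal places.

Group means [30.44, 48.82, 27.29], grand mean 37.111
SSB = Σnᵢ(x̄ᵢ−x̄)² = 2583.380; SSW = ΣΣ(x−x̄ᵢ)² = 591.287
MSB = 2583.380/2 = 1291.6898; MSW = 591.287/24 = 24.6370
F = MSB/MSW = 52.4289
df = (2, 24)

test statistic = 52.429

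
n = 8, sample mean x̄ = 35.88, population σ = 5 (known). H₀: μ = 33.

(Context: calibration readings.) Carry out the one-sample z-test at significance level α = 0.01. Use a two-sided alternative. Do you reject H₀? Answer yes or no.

SE = σ/√n = 5/√8 = 1.7678
z = (x̄−μ₀)/SE = (35.88−33)/1.7678 = 1.6292
p-value (two-sided) = 0.10328
At α=0.01: p ≥ α → fail to reject H₀

reject H₀: no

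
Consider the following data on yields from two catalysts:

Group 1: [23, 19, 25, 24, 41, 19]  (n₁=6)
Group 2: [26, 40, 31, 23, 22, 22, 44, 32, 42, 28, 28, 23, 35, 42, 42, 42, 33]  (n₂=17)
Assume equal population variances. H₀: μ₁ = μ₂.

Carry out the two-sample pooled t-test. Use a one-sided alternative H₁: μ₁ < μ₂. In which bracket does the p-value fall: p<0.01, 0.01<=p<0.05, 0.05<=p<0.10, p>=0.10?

p-value bracket: 0.01<=p<0.05

x̄₁=25.167, s₁=8.159, n₁=6
x̄₂=32.647, s₂=8.070, n₂=17
s_p² = [5·8.159² + 16·8.070²]/21 = 65.4627
SE = √(s_p²·(1/6+1/17)) = 3.8420
t = (25.167−32.647)/3.8420 = -1.9470
df = 21
p-value (one-sided, H₁ less) = 0.03252
→ bracket: 0.01<=p<0.05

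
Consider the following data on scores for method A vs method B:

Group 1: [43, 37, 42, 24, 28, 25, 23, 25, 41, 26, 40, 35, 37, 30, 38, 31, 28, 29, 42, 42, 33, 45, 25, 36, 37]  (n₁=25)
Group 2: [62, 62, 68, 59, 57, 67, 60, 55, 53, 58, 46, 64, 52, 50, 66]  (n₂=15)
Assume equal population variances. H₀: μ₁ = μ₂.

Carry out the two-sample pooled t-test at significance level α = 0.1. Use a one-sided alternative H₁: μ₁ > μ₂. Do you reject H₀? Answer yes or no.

reject H₀: no

x̄₁=33.680, s₁=6.998, n₁=25
x̄₂=58.600, s₂=6.501, n₂=15
s_p² = [24·6.998² + 14·6.501²]/38 = 46.5011
SE = √(s_p²·(1/25+1/15)) = 2.2271
t = (33.680−58.600)/2.2271 = -11.1893
df = 38
p-value (one-sided, H₁ greater) = 1.00000
At α=0.1: p ≥ α → fail to reject H₀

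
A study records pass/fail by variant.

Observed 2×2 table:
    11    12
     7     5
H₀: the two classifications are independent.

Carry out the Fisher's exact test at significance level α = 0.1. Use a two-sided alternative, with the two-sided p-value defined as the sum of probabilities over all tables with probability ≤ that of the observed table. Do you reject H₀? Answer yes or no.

Margins: r₁=23, r₂=12, c₁=18, c₂=17, n=35
p_obs = C(23,11)·C(12,7)/C(35,18); sum pmf over tables with pmf ≤ p_obs
p-value (two-sided) = 0.72467
At α=0.1: p ≥ α → fail to reject H₀

reject H₀: no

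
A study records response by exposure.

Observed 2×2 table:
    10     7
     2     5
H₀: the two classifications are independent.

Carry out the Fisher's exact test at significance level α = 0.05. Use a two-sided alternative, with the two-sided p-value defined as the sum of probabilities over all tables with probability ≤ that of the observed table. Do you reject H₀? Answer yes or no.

reject H₀: no

Margins: r₁=17, r₂=7, c₁=12, c₂=12, n=24
p_obs = C(17,10)·C(7,2)/C(24,12); sum pmf over tables with pmf ≤ p_obs
p-value (two-sided) = 0.37071
At α=0.05: p ≥ α → fail to reject H₀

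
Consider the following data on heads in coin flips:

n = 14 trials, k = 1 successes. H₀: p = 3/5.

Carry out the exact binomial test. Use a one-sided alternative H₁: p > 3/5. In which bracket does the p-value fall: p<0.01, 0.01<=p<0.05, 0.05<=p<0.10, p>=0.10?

Exact binomial: n=14, k=1, p₀=3/5=0.6000
P(X≥1) from Σ C(n,i)·p₀^i·(1−p₀)^(n−i)
p-value (one-sided, H₁ greater) = 1.00000
→ bracket: p>=0.10

p-value bracket: p>=0.10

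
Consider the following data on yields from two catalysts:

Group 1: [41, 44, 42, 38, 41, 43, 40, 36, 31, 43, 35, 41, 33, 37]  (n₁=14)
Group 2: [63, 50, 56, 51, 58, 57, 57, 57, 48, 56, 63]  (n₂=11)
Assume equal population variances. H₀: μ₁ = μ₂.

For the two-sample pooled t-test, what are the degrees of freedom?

degrees of freedom = 23

df = n₁ + n₂ − 2 = 14 + 11 − 2 = 23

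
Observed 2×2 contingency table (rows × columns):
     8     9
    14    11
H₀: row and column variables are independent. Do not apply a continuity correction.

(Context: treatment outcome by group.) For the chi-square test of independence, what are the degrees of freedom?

df = (r−1)(c−1) = (2−1)·(2−1) = 1

degrees of freedom = 1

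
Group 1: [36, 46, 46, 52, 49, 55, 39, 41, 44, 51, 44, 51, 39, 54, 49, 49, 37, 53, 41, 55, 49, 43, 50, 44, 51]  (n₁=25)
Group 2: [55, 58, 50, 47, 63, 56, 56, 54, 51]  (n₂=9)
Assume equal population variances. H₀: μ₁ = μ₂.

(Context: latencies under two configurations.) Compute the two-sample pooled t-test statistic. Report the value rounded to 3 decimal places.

x̄₁=46.720, s₁=5.683, n₁=25
x̄₂=54.444, s₂=4.720, n₂=9
s_p² = [24·5.683² + 8·4.720²]/32 = 29.7894
SE = √(s_p²·(1/25+1/9)) = 2.1217
t = (46.720−54.444)/2.1217 = -3.6407
df = 32

test statistic = -3.641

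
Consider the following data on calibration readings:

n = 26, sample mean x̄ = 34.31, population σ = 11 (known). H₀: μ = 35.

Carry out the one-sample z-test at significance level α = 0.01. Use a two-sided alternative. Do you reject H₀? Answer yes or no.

reject H₀: no

SE = σ/√n = 11/√26 = 2.1573
z = (x̄−μ₀)/SE = (34.31−35)/2.1573 = -0.3198
p-value (two-sided) = 0.74908
At α=0.01: p ≥ α → fail to reject H₀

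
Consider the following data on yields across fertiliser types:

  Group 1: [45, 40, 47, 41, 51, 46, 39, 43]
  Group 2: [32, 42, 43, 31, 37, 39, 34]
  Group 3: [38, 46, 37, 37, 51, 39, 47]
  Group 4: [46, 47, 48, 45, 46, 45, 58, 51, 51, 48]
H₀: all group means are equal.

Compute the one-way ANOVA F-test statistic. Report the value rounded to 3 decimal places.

Group means [44.00, 36.86, 42.14, 48.50], grand mean 43.438
SSB = Σnᵢ(x̄ᵢ−x̄)² = 573.661; SSW = ΣΣ(x−x̄ᵢ)² = 588.214
MSB = 573.661/3 = 191.2202; MSW = 588.214/28 = 21.0077
F = MSB/MSW = 9.1024
df = (3, 28)

test statistic = 9.102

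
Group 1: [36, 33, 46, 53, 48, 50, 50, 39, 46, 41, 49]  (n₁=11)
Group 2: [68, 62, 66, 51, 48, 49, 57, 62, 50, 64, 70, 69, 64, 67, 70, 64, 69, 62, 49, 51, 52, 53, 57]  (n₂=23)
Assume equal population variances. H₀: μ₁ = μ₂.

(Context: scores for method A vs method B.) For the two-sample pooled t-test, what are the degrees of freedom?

degrees of freedom = 32

df = n₁ + n₂ − 2 = 11 + 23 − 2 = 32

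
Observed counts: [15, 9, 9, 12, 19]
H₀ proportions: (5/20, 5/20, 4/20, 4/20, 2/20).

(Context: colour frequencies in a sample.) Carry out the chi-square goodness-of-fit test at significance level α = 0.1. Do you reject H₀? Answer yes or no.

reject H₀: yes

n = 64; E_i = n·p_i = [16.00, 16.00, 12.80, 12.80, 6.40]
χ² = (15−16.00)²/16.00 + (9−16.00)²/16.00 + (9−12.80)²/12.80 + (12−12.80)²/12.80 + (19−6.40)²/6.40 = 29.1094
df = 4
p-value (upper-tail) = 0.00001
At α=0.1: p < α → reject H₀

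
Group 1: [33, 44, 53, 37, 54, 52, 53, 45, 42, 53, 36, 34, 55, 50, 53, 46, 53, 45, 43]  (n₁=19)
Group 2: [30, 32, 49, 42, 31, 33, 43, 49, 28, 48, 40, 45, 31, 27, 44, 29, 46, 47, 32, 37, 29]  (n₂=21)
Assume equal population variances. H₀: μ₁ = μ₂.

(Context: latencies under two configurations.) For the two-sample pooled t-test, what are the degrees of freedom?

df = n₁ + n₂ − 2 = 19 + 21 − 2 = 38

degrees of freedom = 38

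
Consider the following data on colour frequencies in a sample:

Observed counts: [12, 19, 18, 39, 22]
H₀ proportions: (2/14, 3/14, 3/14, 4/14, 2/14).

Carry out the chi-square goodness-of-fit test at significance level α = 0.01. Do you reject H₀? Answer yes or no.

reject H₀: no

n = 110; E_i = n·p_i = [15.71, 23.57, 23.57, 31.43, 15.71]
χ² = (12−15.71)²/15.71 + (19−23.57)²/23.57 + (18−23.57)²/23.57 + (39−31.43)²/31.43 + (22−15.71)²/15.71 = 7.4197
df = 4
p-value (upper-tail) = 0.11530
At α=0.01: p ≥ α → fail to reject H₀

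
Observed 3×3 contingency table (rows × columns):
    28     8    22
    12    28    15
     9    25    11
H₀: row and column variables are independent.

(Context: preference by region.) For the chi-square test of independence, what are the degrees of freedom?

df = (r−1)(c−1) = (3−1)·(3−1) = 4

degrees of freedom = 4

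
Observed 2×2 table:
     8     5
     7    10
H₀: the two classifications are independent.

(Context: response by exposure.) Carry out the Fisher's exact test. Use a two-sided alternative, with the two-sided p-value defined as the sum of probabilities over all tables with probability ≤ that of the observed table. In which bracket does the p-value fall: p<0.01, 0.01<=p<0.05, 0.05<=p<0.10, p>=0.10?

Margins: r₁=13, r₂=17, c₁=15, c₂=15, n=30
p_obs = C(13,8)·C(17,7)/C(30,15); sum pmf over tables with pmf ≤ p_obs
p-value (two-sided) = 0.46214
→ bracket: p>=0.10

p-value bracket: p>=0.10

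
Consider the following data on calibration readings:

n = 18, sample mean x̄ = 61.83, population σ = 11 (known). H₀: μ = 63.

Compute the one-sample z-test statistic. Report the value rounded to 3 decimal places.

test statistic = -0.451

SE = σ/√n = 11/√18 = 2.5927
z = (x̄−μ₀)/SE = (61.83−63)/2.5927 = -0.4513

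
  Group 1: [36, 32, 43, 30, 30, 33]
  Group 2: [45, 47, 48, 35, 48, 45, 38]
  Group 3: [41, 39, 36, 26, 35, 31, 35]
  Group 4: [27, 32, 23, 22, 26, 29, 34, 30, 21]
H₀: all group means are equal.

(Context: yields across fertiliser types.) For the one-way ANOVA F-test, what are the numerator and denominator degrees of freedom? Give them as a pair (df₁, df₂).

k = 4 groups, N = 29 total
df = (k−1, N−k) = (4−1, 29−4) = (3, 25)

degrees of freedom = [3, 25]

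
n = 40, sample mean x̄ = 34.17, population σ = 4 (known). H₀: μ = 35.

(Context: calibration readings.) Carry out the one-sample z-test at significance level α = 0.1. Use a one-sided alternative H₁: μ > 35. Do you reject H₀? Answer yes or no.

reject H₀: no

SE = σ/√n = 4/√40 = 0.6325
z = (x̄−μ₀)/SE = (34.17−35)/0.6325 = -1.3123
p-value (one-sided, H₁ greater) = 0.90530
At α=0.1: p ≥ α → fail to reject H₀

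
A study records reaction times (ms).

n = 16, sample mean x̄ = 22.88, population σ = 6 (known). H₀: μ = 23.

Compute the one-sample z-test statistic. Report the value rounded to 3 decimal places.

test statistic = -0.080

SE = σ/√n = 6/√16 = 1.5000
z = (x̄−μ₀)/SE = (22.88−23)/1.5000 = -0.0800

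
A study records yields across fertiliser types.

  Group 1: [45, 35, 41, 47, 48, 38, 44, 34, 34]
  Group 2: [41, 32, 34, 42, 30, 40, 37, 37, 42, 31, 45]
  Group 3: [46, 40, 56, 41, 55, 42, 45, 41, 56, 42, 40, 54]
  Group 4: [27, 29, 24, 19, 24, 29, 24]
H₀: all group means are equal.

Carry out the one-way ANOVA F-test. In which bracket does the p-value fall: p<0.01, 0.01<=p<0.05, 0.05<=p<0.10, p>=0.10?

Group means [40.67, 37.36, 46.50, 25.14], grand mean 38.744
SSB = Σnᵢ(x̄ᵢ−x̄)² = 2071.033; SSW = ΣΣ(x−x̄ᵢ)² = 1080.403
MSB = 2071.033/3 = 690.3444; MSW = 1080.403/35 = 30.8686
F = MSB/MSW = 22.3639
df = (3, 35)
p-value (upper-tail) = 0.00000
→ bracket: p<0.01

p-value bracket: p<0.01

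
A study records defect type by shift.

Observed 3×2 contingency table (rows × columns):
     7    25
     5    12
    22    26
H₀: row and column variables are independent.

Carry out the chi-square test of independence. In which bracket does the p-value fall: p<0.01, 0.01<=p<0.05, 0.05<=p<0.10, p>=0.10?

p-value bracket: 0.05<=p<0.10

Row totals [32, 17, 48], col totals [34, 63], n=97
χ² = (7−11.22)²/11.22 + (25−20.78)²/20.78 + (5−5.96)²/5.96 + (12−11.04)²/11.04 + (22−16.82)²/16.82 + (26−31.18)²/31.18 = 5.1290
df = 2
p-value (upper-tail) = 0.07696
→ bracket: 0.05<=p<0.10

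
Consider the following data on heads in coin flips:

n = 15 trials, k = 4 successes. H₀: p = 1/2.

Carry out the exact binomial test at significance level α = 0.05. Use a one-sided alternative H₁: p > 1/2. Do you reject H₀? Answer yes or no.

Exact binomial: n=15, k=4, p₀=1/2=0.5000
P(X≥4) from Σ C(n,i)·p₀^i·(1−p₀)^(n−i)
p-value (one-sided, H₁ greater) = 0.98242
At α=0.05: p ≥ α → fail to reject H₀

reject H₀: no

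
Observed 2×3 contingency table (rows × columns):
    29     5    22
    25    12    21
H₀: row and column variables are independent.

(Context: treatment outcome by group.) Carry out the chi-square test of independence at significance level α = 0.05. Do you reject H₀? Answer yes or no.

Row totals [56, 58], col totals [54, 17, 43], n=114
χ² = (29−26.53)²/26.53 + (5−8.35)²/8.35 + (22−21.12)²/21.12 + (25−27.47)²/27.47 + (12−8.65)²/8.65 + (21−21.88)²/21.88 = 3.1678
df = 2
p-value (upper-tail) = 0.20517
At α=0.05: p ≥ α → fail to reject H₀

reject H₀: no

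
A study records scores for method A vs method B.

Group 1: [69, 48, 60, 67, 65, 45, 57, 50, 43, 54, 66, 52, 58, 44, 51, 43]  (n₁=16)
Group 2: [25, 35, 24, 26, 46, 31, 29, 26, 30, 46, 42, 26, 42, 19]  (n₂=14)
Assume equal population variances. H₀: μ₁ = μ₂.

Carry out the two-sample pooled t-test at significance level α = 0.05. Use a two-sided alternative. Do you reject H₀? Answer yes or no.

reject H₀: yes

x̄₁=54.500, s₁=8.959, n₁=16
x̄₂=31.929, s₂=8.792, n₂=14
s_p² = [15·8.959² + 13·8.792²]/28 = 78.8903
SE = √(s_p²·(1/16+1/14)) = 3.2505
t = (54.500−31.929)/3.2505 = 6.9440
df = 28
p-value (two-sided) = 0.00000
At α=0.05: p < α → reject H₀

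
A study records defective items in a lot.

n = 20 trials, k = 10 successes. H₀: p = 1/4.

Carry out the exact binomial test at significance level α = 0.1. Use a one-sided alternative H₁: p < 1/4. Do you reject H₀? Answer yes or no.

reject H₀: no

Exact binomial: n=20, k=10, p₀=1/4=0.2500
P(X≤10) from Σ C(n,i)·p₀^i·(1−p₀)^(n−i)
p-value (one-sided, H₁ less) = 0.99606
At α=0.1: p ≥ α → fail to reject H₀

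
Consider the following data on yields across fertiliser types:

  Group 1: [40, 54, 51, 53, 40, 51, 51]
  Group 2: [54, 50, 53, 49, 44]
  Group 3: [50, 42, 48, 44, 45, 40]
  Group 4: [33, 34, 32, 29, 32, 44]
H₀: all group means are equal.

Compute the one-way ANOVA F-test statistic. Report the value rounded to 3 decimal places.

test statistic = 12.934

Group means [48.57, 50.00, 44.83, 34.00], grand mean 44.292
SSB = Σnᵢ(x̄ᵢ−x̄)² = 928.411; SSW = ΣΣ(x−x̄ᵢ)² = 478.548
MSB = 928.411/3 = 309.4702; MSW = 478.548/20 = 23.9274
F = MSB/MSW = 12.9337
df = (3, 20)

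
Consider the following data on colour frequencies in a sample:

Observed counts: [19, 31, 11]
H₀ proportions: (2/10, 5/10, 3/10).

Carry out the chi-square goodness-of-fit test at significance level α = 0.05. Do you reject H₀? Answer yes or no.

reject H₀: yes

n = 61; E_i = n·p_i = [12.20, 30.50, 18.30]
χ² = (19−12.20)²/12.20 + (31−30.50)²/30.50 + (11−18.30)²/18.30 = 6.7104
df = 2
p-value (upper-tail) = 0.03490
At α=0.05: p < α → reject H₀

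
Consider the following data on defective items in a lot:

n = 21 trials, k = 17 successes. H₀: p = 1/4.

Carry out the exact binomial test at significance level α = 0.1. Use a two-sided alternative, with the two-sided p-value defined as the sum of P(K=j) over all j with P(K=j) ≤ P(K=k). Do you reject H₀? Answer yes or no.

Exact binomial: n=21, k=17, p₀=1/4=0.2500
P(X=j) = C(n,j)·p₀^j·(1−p₀)^(n−j); p = Σ P(X=j) over j with P(X=j) ≤ P(X=17)
p-value (two-sided) = 0.00000
At α=0.1: p < α → reject H₀

reject H₀: yes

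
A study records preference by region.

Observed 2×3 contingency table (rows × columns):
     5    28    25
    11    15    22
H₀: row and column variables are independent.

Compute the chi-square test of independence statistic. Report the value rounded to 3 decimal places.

test statistic = 5.477

Row totals [58, 48], col totals [16, 43, 47], n=106
χ² = (5−8.75)²/8.75 + (28−23.53)²/23.53 + (25−25.72)²/25.72 + (11−7.25)²/7.25 + (15−19.47)²/19.47 + (22−21.28)²/21.28 = 5.4771
df = 2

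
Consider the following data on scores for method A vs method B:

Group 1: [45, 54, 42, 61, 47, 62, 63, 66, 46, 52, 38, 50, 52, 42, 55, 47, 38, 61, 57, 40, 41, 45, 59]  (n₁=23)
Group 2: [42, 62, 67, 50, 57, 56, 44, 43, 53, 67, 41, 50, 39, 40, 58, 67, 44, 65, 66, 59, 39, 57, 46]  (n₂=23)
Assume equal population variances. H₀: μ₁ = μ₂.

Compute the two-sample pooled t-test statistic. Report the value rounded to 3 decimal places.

test statistic = -0.767

x̄₁=50.565, s₁=8.696, n₁=23
x̄₂=52.696, s₂=10.083, n₂=23
s_p² = [22·8.696² + 22·10.083²]/44 = 88.6482
SE = √(s_p²·(1/23+1/23)) = 2.7764
t = (50.565−52.696)/2.7764 = -0.7673
df = 44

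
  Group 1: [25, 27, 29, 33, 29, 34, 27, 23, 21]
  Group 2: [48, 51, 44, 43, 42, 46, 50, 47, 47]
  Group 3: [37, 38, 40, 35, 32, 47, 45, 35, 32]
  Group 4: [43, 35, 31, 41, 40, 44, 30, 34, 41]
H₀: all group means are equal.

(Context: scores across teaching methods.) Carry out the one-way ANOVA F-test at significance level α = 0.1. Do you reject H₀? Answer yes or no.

Group means [27.56, 46.44, 37.89, 37.67], grand mean 37.389
SSB = Σnᵢ(x̄ᵢ−x̄)² = 1611.222; SSW = ΣΣ(x−x̄ᵢ)² = 665.333
MSB = 1611.222/3 = 537.0741; MSW = 665.333/32 = 20.7917
F = MSB/MSW = 25.8312
df = (3, 32)
p-value (upper-tail) = 0.00000
At α=0.1: p < α → reject H₀

reject H₀: yes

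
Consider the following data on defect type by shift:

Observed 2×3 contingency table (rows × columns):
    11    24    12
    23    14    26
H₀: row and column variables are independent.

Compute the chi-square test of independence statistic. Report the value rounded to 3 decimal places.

test statistic = 9.907

Row totals [47, 63], col totals [34, 38, 38], n=110
χ² = (11−14.53)²/14.53 + (24−16.24)²/16.24 + (12−16.24)²/16.24 + (23−19.47)²/19.47 + (14−21.76)²/21.76 + (26−21.76)²/21.76 = 9.9071
df = 2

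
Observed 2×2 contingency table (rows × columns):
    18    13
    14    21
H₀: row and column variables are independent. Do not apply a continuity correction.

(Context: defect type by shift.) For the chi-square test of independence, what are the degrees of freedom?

degrees of freedom = 1

df = (r−1)(c−1) = (2−1)·(2−1) = 1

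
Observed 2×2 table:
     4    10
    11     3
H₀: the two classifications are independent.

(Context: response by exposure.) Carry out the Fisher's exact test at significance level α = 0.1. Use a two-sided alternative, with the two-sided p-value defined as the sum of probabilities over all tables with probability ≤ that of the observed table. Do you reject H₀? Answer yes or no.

Margins: r₁=14, r₂=14, c₁=15, c₂=13, n=28
p_obs = C(14,4)·C(14,11)/C(28,15); sum pmf over tables with pmf ≤ p_obs
p-value (two-sided) = 0.02130
At α=0.1: p < α → reject H₀

reject H₀: yes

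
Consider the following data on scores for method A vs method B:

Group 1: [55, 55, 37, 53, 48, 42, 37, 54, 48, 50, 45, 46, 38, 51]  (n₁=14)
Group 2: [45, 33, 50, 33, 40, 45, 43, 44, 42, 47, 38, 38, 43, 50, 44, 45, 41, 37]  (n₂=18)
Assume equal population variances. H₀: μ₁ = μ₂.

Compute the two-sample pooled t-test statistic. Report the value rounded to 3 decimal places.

x̄₁=47.071, s₁=6.510, n₁=14
x̄₂=42.111, s₂=4.934, n₂=18
s_p² = [13·6.510² + 17·4.934²]/30 = 32.1569
SE = √(s_p²·(1/14+1/18)) = 2.0207
t = (47.071−42.111)/2.0207 = 2.4547
df = 30

test statistic = 2.455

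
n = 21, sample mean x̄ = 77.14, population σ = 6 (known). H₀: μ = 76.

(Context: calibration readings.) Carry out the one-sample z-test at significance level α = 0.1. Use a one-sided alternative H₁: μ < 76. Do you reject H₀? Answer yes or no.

SE = σ/√n = 6/√21 = 1.3093
z = (x̄−μ₀)/SE = (77.14−76)/1.3093 = 0.8707
p-value (one-sided, H₁ less) = 0.80804
At α=0.1: p ≥ α → fail to reject H₀

reject H₀: no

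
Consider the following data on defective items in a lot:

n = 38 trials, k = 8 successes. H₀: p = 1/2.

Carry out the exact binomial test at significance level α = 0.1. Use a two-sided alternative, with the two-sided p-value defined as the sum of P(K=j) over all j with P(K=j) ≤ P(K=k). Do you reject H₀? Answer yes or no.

Exact binomial: n=38, k=8, p₀=1/2=0.5000
P(X=j) = C(n,j)·p₀^j·(1−p₀)^(n−j); p = Σ P(X=j) over j with P(X=j) ≤ P(X=8)
p-value (two-sided) = 0.00047
At α=0.1: p < α → reject H₀

reject H₀: yes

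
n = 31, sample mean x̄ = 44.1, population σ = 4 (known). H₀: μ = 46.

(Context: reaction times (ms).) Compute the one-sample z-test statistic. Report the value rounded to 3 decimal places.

SE = σ/√n = 4/√31 = 0.7184
z = (x̄−μ₀)/SE = (44.1−46)/0.7184 = -2.6447

test statistic = -2.645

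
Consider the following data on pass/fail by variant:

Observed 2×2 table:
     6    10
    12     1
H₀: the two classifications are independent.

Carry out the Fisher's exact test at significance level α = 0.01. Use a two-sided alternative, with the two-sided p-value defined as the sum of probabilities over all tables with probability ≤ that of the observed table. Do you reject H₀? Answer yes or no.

reject H₀: yes

Margins: r₁=16, r₂=13, c₁=18, c₂=11, n=29
p_obs = C(16,6)·C(13,12)/C(29,18); sum pmf over tables with pmf ≤ p_obs
p-value (two-sided) = 0.00575
At α=0.01: p < α → reject H₀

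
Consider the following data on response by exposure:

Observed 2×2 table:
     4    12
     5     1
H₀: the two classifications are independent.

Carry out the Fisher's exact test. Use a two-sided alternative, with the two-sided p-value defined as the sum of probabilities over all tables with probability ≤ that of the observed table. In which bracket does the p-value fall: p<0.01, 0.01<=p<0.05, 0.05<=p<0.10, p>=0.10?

Margins: r₁=16, r₂=6, c₁=9, c₂=13, n=22
p_obs = C(16,4)·C(6,5)/C(22,9); sum pmf over tables with pmf ≤ p_obs
p-value (two-sided) = 0.02308
→ bracket: 0.01<=p<0.05

p-value bracket: 0.01<=p<0.05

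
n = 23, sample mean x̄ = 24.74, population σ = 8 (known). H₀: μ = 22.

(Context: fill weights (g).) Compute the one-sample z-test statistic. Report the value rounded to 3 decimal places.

SE = σ/√n = 8/√23 = 1.6681
z = (x̄−μ₀)/SE = (24.74−22)/1.6681 = 1.6426

test statistic = 1.643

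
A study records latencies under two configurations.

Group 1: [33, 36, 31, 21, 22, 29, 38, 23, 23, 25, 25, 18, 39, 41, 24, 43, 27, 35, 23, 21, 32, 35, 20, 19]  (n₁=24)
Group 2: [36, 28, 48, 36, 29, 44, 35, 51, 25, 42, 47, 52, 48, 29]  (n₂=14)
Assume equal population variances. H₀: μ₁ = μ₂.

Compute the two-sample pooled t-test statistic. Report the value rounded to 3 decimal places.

x̄₁=28.458, s₁=7.553, n₁=24
x̄₂=39.286, s₂=9.294, n₂=14
s_p² = [23·7.553² + 13·9.294²]/36 = 67.6338
SE = √(s_p²·(1/24+1/14)) = 2.7657
t = (28.458−39.286)/2.7657 = -3.9149
df = 36

test statistic = -3.915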